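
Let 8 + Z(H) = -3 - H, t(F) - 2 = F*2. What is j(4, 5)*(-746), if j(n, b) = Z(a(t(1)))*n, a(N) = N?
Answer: 44760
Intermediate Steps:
t(F) = 2 + 2*F (t(F) = 2 + F*2 = 2 + 2*F)
Z(H) = -11 - H (Z(H) = -8 + (-3 - H) = -11 - H)
j(n, b) = -15*n (j(n, b) = (-11 - (2 + 2*1))*n = (-11 - (2 + 2))*n = (-11 - 1*4)*n = (-11 - 4)*n = -15*n)
j(4, 5)*(-746) = -15*4*(-746) = -60*(-746) = 44760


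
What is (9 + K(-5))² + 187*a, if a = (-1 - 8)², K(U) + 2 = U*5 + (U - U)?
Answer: 15471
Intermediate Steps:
K(U) = -2 + 5*U (K(U) = -2 + (U*5 + (U - U)) = -2 + (5*U + 0) = -2 + 5*U)
a = 81 (a = (-9)² = 81)
(9 + K(-5))² + 187*a = (9 + (-2 + 5*(-5)))² + 187*81 = (9 + (-2 - 25))² + 15147 = (9 - 27)² + 15147 = (-18)² + 15147 = 324 + 15147 = 15471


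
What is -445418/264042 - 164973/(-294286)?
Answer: -43760240341/38851932006 ≈ -1.1263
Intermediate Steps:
-445418/264042 - 164973/(-294286) = -445418*1/264042 - 164973*(-1/294286) = -222709/132021 + 164973/294286 = -43760240341/38851932006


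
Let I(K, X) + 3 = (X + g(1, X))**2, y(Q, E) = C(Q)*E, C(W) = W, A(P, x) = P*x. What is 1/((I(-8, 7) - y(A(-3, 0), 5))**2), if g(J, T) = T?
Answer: 1/37249 ≈ 2.6846e-5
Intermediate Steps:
y(Q, E) = E*Q (y(Q, E) = Q*E = E*Q)
I(K, X) = -3 + 4*X**2 (I(K, X) = -3 + (X + X)**2 = -3 + (2*X)**2 = -3 + 4*X**2)
1/((I(-8, 7) - y(A(-3, 0), 5))**2) = 1/(((-3 + 4*7**2) - 5*(-3*0))**2) = 1/(((-3 + 4*49) - 5*0)**2) = 1/(((-3 + 196) - 1*0)**2) = 1/((193 + 0)**2) = 1/(193**2) = 1/37249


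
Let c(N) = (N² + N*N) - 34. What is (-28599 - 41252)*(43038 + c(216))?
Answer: -9521808916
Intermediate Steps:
c(N) = -34 + 2*N² (c(N) = (N² + N²) - 34 = 2*N² - 34 = -34 + 2*N²)
(-28599 - 41252)*(43038 + c(216)) = (-28599 - 41252)*(43038 + (-34 + 2*216²)) = -69851*(43038 + (-34 + 2*46656)) = -69851*(43038 + (-34 + 93312)) = -69851*(43038 + 93278) = -69851*136316 = -9521808916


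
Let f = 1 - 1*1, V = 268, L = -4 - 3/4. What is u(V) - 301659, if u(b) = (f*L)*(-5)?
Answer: -301659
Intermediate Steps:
L = -19/4 (L = -4 - 3*1/4 = -4 - 3/4 = -19/4 ≈ -4.7500)
f = 0 (f = 1 - 1 = 0)
u(b) = 0 (u(b) = (0*(-19/4))*(-5) = 0*(-5) = 0)
u(V) - 301659 = 0 - 301659 = -301659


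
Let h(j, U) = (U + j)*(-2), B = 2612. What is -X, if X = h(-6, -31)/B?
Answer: -37/1306 ≈ -0.028331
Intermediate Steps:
h(j, U) = -2*U - 2*j
X = 37/1306 (X = (-2*(-31) - 2*(-6))/2612 = (62 + 12)*(1/2612) = 74*(1/2612) = 37/1306 ≈ 0.028331)
-X = -1*37/1306 = -37/1306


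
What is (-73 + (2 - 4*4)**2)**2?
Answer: 15129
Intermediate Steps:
(-73 + (2 - 4*4)**2)**2 = (-73 + (2 - 16)**2)**2 = (-73 + (-14)**2)**2 = (-73 + 196)**2 = 123**2 = 15129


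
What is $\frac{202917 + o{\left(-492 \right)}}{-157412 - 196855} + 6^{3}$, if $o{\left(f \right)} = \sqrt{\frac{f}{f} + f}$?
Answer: $\frac{25439585}{118089} - \frac{i \sqrt{491}}{354267} \approx 215.43 - 6.2548 \cdot 10^{-5} i$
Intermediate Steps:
$o{\left(f \right)} = \sqrt{1 + f}$
$\frac{202917 + o{\left(-492 \right)}}{-157412 - 196855} + 6^{3} = \frac{202917 + \sqrt{1 - 492}}{-157412 - 196855} + 6^{3} = \frac{202917 + \sqrt{-491}}{-354267} + 216 = \left(202917 + i \sqrt{491}\right) \left(- \frac{1}{354267}\right) + 216 = \left(- \frac{67639}{118089} - \frac{i \sqrt{491}}{354267}\right) + 216 = \frac{25439585}{118089} - \frac{i \sqrt{491}}{354267}$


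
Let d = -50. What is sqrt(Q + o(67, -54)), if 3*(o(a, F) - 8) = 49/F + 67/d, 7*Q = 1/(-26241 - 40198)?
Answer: sqrt(3776251653202)/721665 ≈ 2.6927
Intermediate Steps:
Q = -1/465073 (Q = 1/(7*(-26241 - 40198)) = (1/7)/(-66439) = (1/7)*(-1/66439) = -1/465073 ≈ -2.1502e-6)
o(a, F) = 1133/150 + 49/(3*F) (o(a, F) = 8 + (49/F + 67/(-50))/3 = 8 + (49/F + 67*(-1/50))/3 = 8 + (49/F - 67/50)/3 = 8 + (-67/50 + 49/F)/3 = 8 + (-67/150 + 49/(3*F)) = 1133/150 + 49/(3*F))
sqrt(Q + o(67, -54)) = sqrt(-1/465073 + (1/150)*(2450 + 1133*(-54))/(-54)) = sqrt(-1/465073 + (1/150)*(-1/54)*(2450 - 61182)) = sqrt(-1/465073 + (1/150)*(-1/54)*(-58732)) = sqrt(-1/465073 + 14683/2025) = sqrt(6828664834/941772825) = sqrt(3776251653202)/721665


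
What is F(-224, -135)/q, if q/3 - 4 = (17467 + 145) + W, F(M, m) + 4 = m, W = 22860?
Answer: -139/121428 ≈ -0.0011447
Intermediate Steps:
F(M, m) = -4 + m
q = 121428 (q = 12 + 3*((17467 + 145) + 22860) = 12 + 3*(17612 + 22860) = 12 + 3*40472 = 12 + 121416 = 121428)
F(-224, -135)/q = (-4 - 135)/121428 = -139*1/121428 = -139/121428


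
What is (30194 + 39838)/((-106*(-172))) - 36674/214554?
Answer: 897312835/244484283 ≈ 3.6702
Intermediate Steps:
(30194 + 39838)/((-106*(-172))) - 36674/214554 = 70032/18232 - 36674*1/214554 = 70032*(1/18232) - 18337/107277 = 8754/2279 - 18337/107277 = 897312835/244484283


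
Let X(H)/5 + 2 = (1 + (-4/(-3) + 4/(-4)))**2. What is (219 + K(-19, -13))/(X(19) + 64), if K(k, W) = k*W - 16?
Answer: 2025/283 ≈ 7.1555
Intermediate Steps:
K(k, W) = -16 + W*k (K(k, W) = W*k - 16 = -16 + W*k)
X(H) = -10/9 (X(H) = -10 + 5*(1 + (-4/(-3) + 4/(-4)))**2 = -10 + 5*(1 + (-4*(-1/3) + 4*(-1/4)))**2 = -10 + 5*(1 + (4/3 - 1))**2 = -10 + 5*(1 + 1/3)**2 = -10 + 5*(4/3)**2 = -10 + 5*(16/9) = -10 + 80/9 = -10/9)
(219 + K(-19, -13))/(X(19) + 64) = (219 + (-16 - 13*(-19)))/(-10/9 + 64) = (219 + (-16 + 247))/(566/9) = (219 + 231)*(9/566) = 450*(9/566) = 2025/283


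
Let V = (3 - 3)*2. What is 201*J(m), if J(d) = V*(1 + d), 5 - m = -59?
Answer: 0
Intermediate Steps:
m = 64 (m = 5 - 1*(-59) = 5 + 59 = 64)
V = 0 (V = 0*2 = 0)
J(d) = 0 (J(d) = 0*(1 + d) = 0)
201*J(m) = 201*0 = 0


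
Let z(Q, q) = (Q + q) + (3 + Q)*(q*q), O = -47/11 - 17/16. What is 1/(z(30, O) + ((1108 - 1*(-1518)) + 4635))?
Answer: 2816/23161595 ≈ 0.00012158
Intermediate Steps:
O = -939/176 (O = -47*1/11 - 17*1/16 = -47/11 - 17/16 = -939/176 ≈ -5.3352)
z(Q, q) = Q + q + q²*(3 + Q) (z(Q, q) = (Q + q) + (3 + Q)*q² = (Q + q) + q²*(3 + Q) = Q + q + q²*(3 + Q))
1/(z(30, O) + ((1108 - 1*(-1518)) + 4635)) = 1/((30 - 939/176 + 3*(-939/176)² + 30*(-939/176)²) + ((1108 - 1*(-1518)) + 4635)) = 1/((30 - 939/176 + 3*(881721/30976) + 30*(881721/30976)) + ((1108 + 1518) + 4635)) = 1/((30 - 939/176 + 2645163/30976 + 13225815/15488) + (2626 + 4635)) = 1/(2714619/2816 + 7261) = 1/(23161595/2816) = 2816/23161595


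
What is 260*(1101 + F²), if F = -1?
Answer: 286520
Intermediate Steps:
260*(1101 + F²) = 260*(1101 + (-1)²) = 260*(1101 + 1) = 260*1102 = 286520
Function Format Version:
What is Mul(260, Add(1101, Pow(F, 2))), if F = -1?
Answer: 286520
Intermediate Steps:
Mul(260, Add(1101, Pow(F, 2))) = Mul(260, Add(1101, Pow(-1, 2))) = Mul(260, Add(1101, 1)) = Mul(260, 1102) = 286520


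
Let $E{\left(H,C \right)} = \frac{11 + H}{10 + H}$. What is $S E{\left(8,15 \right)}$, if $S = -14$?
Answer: $- \frac{133}{9} \approx -14.778$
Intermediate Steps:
$E{\left(H,C \right)} = \frac{11 + H}{10 + H}$
$S E{\left(8,15 \right)} = - 14 \frac{11 + 8}{10 + 8} = - 14 \cdot \frac{1}{18} \cdot 19 = \left(-14\right) \frac{19}{18} = - \frac{133}{9}$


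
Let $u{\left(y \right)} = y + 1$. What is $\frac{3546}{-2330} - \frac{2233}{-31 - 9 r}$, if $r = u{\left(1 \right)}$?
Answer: $\frac{359224}{8155} \approx 44.05$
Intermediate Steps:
$u{\left(y \right)} = 1 + y$
$r = 2$ ($r = 1 + 1 = 2$)
$\frac{3546}{-2330} - \frac{2233}{-31 - 9 r} = \frac{3546}{-2330} - \frac{2233}{-31 - 18} = 3546 \left(- \frac{1}{2330}\right) - \frac{2233}{-31 - 18} = - \frac{1773}{1165} - \frac{2233}{-49} = - \frac{1773}{1165} - - \frac{319}{7} = - \frac{1773}{1165} + \frac{319}{7} = \frac{359224}{8155}$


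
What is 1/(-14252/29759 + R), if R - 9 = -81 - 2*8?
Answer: -29759/2633044 ≈ -0.011302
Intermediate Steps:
R = -88 (R = 9 + (-81 - 2*8) = 9 + (-81 - 16) = 9 - 97 = -88)
1/(-14252/29759 + R) = 1/(-14252/29759 - 88) = 1/(-2633044/29759) = -29759/2633044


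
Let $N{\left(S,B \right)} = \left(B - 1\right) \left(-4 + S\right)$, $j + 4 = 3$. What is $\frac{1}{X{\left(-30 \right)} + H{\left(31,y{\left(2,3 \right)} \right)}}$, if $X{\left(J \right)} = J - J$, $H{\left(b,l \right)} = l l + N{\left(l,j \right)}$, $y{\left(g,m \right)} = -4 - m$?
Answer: $\frac{1}{71} \approx 0.014085$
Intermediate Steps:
$j = -1$ ($j = -4 + 3 = -1$)
$N{\left(S,B \right)} = \left(-1 + B\right) \left(-4 + S\right)$
$H{\left(b,l \right)} = 8 + l^{2} - 2 l$ ($H{\left(b,l \right)} = l l - \left(-8 + 2 l\right) = l^{2} + \left(4 - l + 4 - l\right) = l^{2} - \left(-8 + 2 l\right) = 8 + l^{2} - 2 l$)
$X{\left(J \right)} = 0$
$\frac{1}{X{\left(-30 \right)} + H{\left(31,y{\left(2,3 \right)} \right)}} = \frac{1}{0 + \left(8 + \left(-4 - 3\right)^{2} - 2 \left(-4 - 3\right)\right)} = \frac{1}{0 + \left(8 + \left(-7\right)^{2} - -14\right)} = \frac{1}{0 + \left(8 + 49 + 14\right)} = \frac{1}{0 + 71} = \frac{1}{71}$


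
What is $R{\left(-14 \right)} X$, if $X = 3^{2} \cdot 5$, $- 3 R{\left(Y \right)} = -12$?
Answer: $180$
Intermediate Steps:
$R{\left(Y \right)} = 4$ ($R{\left(Y \right)} = \left(- \frac{1}{3}\right) \left(-12\right) = 4$)
$X = 45$ ($X = 9 \cdot 5 = 45$)
$R{\left(-14 \right)} X = 4 \cdot 45 = 180$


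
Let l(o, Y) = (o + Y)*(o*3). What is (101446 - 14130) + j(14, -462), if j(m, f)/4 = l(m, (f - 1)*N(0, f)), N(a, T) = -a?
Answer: 89668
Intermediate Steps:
l(o, Y) = 3*o*(Y + o) (l(o, Y) = (Y + o)*(3*o) = 3*o*(Y + o))
j(m, f) = 12*m**2 (j(m, f) = 4*(3*m*((f - 1)*(-1*0) + m)) = 4*(3*m*((-1 + f)*0 + m)) = 4*(3*m*(0 + m)) = 4*(3*m*m) = 4*(3*m**2) = 12*m**2)
(101446 - 14130) + j(14, -462) = (101446 - 14130) + 12*14**2 = 87316 + 12*196 = 87316 + 2352 = 89668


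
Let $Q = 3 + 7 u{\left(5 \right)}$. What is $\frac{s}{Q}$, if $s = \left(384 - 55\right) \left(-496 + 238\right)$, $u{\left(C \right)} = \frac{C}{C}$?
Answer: $- \frac{42441}{5} \approx -8488.2$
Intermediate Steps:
$u{\left(C \right)} = 1$
$Q = 10$ ($Q = 3 + 7 \cdot 1 = 3 + 7 = 10$)
$s = -84882$ ($s = 329 \left(-258\right) = -84882$)
$\frac{s}{Q} = - \frac{84882}{10} = \left(-84882\right) \frac{1}{10} = - \frac{42441}{5}$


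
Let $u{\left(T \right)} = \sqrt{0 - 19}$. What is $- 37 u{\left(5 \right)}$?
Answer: $- 37 i \sqrt{19} \approx - 161.28 i$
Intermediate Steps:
$u{\left(T \right)} = i \sqrt{19}$ ($u{\left(T \right)} = \sqrt{-19} = i \sqrt{19}$)
$- 37 u{\left(5 \right)} = - 37 i \sqrt{19}$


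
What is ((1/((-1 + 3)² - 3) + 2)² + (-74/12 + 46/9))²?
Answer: 20449/324 ≈ 63.114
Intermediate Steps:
((1/((-1 + 3)² - 3) + 2)² + (-74/12 + 46/9))² = ((1/(2² - 3) + 2)² + (-74*1/12 + 46*(⅑)))² = ((1/(4 - 3) + 2)² + (-37/6 + 46/9))² = ((1/1 + 2)² - 19/18)² = ((1 + 2)² - 19/18)² = (3² - 19/18)² = (9 - 19/18)² = (143/18)² = 20449/324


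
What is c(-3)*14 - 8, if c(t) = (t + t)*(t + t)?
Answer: 496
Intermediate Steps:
c(t) = 4*t² (c(t) = (2*t)*(2*t) = 4*t²)
c(-3)*14 - 8 = (4*(-3)²)*14 - 8 = (4*9)*14 - 8 = 36*14 - 8 = 504 - 8 = 496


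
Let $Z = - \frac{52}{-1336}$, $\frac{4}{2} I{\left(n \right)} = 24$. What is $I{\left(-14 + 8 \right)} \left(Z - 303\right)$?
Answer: $- \frac{607134}{167} \approx -3635.5$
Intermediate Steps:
$I{\left(n \right)} = 12$ ($I{\left(n \right)} = \frac{1}{2} \cdot 24 = 12$)
$Z = \frac{13}{334}$ ($Z = \left(-52\right) \left(- \frac{1}{1336}\right) = \frac{13}{334} \approx 0.038922$)
$I{\left(-14 + 8 \right)} \left(Z - 303\right) = 12 \left(\frac{13}{334} - 303\right) = 12 \left(- \frac{101189}{334}\right) = - \frac{607134}{167}$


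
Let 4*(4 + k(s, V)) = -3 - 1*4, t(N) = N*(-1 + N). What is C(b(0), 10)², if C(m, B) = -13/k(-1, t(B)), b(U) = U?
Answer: 2704/529 ≈ 5.1115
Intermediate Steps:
k(s, V) = -23/4 (k(s, V) = -4 + (-3 - 1*4)/4 = -4 + (-3 - 4)/4 = -4 + (¼)*(-7) = -4 - 7/4 = -23/4)
C(m, B) = 52/23 (C(m, B) = -13/(-23/4) = -13*(-4/23) = 52/23)
C(b(0), 10)² = (52/23)² = 2704/529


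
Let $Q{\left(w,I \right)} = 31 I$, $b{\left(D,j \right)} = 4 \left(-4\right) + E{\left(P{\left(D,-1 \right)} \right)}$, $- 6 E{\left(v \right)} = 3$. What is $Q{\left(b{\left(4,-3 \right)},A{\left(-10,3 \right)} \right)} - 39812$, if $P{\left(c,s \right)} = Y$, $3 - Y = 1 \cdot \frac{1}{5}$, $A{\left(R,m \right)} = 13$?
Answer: $-39409$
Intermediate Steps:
$Y = \frac{14}{5}$ ($Y = 3 - 1 \cdot \frac{1}{5} = 3 - \frac{1}{5} = \frac{14}{5} \approx 2.8$)
$P{\left(c,s \right)} = \frac{14}{5}$
$E{\left(v \right)} = - \frac{1}{2}$ ($E{\left(v \right)} = \left(- \frac{1}{6}\right) 3 = - \frac{1}{2}$)
$b{\left(D,j \right)} = - \frac{33}{2}$ ($b{\left(D,j \right)} = 4 \left(-4\right) - \frac{1}{2} = -16 - \frac{1}{2} = - \frac{33}{2}$)
$Q{\left(b{\left(4,-3 \right)},A{\left(-10,3 \right)} \right)} - 39812 = 31 \cdot 13 - 39812 = 403 - 39812 = -39409$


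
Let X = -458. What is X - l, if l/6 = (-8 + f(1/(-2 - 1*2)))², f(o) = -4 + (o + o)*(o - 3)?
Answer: -35323/32 ≈ -1103.8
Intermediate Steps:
f(o) = -4 + 2*o*(-3 + o) (f(o) = -4 + (2*o)*(-3 + o) = -4 + 2*o*(-3 + o))
l = 20667/32 (l = 6*(-8 + (-4 - 6/(-2 - 1*2) + 2*(1/(-2 - 1*2))²))² = 6*(-8 + (-4 - 6/(-2 - 2) + 2*(1/(-2 - 2))²))² = 6*(-8 + (-4 - 6/(-4) + 2*(1/(-4))²))² = 6*(-8 + (-4 - 6*(-¼) + 2*(-¼)²))² = 6*(-8 + (-4 + 3/2 + 2*(1/16)))² = 6*(-8 + (-4 + 3/2 + ⅛))² = 6*(-8 - 19/8)² = 6*(-83/8)² = 6*(6889/64) = 20667/32 ≈ 645.84)
X - l = -458 - 1*20667/32 = -458 - 20667/32 = -35323/32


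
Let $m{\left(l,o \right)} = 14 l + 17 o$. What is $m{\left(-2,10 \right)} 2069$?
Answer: $293798$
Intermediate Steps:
$m{\left(-2,10 \right)} 2069 = \left(14 \left(-2\right) + 17 \cdot 10\right) 2069 = \left(-28 + 170\right) 2069 = 142 \cdot 2069 = 293798$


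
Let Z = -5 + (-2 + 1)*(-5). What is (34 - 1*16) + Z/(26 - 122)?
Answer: 18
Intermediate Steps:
Z = 0 (Z = -5 - 1*(-5) = -5 + 5 = 0)
(34 - 1*16) + Z/(26 - 122) = (34 - 1*16) + 0/(26 - 122) = (34 - 16) + 0/(-96) = 18 - 1/96*0 = 18 + 0 = 18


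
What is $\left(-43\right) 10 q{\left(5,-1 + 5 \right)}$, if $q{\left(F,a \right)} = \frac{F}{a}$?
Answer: $- \frac{1075}{2} \approx -537.5$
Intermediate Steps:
$\left(-43\right) 10 q{\left(5,-1 + 5 \right)} = \left(-43\right) 10 \frac{5}{-1 + 5} = - 430 \cdot \frac{5}{4} = - 430 \cdot 5 \cdot \frac{1}{4} = \left(-430\right) \frac{5}{4} = - \frac{1075}{2}$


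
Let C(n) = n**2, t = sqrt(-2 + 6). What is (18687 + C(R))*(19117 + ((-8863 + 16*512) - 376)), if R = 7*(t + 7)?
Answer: 409393920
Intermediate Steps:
t = 2 (t = sqrt(4) = 2)
R = 63 (R = 7*(2 + 7) = 7*9 = 63)
(18687 + C(R))*(19117 + ((-8863 + 16*512) - 376)) = (18687 + 63**2)*(19117 + ((-8863 + 16*512) - 376)) = (18687 + 3969)*(19117 + ((-8863 + 8192) - 376)) = 22656*(19117 + (-671 - 376)) = 22656*(19117 - 1047) = 22656*18070 = 409393920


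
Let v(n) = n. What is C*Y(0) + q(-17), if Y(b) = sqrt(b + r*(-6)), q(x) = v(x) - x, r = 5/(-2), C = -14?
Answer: -14*sqrt(15) ≈ -54.222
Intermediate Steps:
r = -5/2 (r = 5*(-1/2) = -5/2 ≈ -2.5000)
q(x) = 0 (q(x) = x - x = 0)
Y(b) = sqrt(15 + b) (Y(b) = sqrt(b - 5/2*(-6)) = sqrt(b + 15) = sqrt(15 + b))
C*Y(0) + q(-17) = -14*sqrt(15 + 0) + 0 = -14*sqrt(15) + 0 = -14*sqrt(15)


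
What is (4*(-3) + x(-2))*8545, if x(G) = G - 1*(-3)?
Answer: -93995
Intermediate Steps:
x(G) = 3 + G (x(G) = G + 3 = 3 + G)
(4*(-3) + x(-2))*8545 = (4*(-3) + (3 - 2))*8545 = (-12 + 1)*8545 = -11*8545 = -93995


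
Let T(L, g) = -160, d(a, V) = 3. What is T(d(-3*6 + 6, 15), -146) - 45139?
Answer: -45299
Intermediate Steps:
T(d(-3*6 + 6, 15), -146) - 45139 = -160 - 45139 = -45299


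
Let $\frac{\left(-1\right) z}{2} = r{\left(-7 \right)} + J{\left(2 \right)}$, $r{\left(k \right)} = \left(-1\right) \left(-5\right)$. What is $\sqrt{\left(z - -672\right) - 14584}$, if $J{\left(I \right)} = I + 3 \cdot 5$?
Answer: $2 i \sqrt{3489} \approx 118.14 i$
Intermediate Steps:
$r{\left(k \right)} = 5$
$J{\left(I \right)} = 15 + I$ ($J{\left(I \right)} = I + 15 = 15 + I$)
$z = -44$ ($z = - 2 \left(5 + \left(15 + 2\right)\right) = - 2 \left(5 + 17\right) = \left(-2\right) 22 = -44$)
$\sqrt{\left(z - -672\right) - 14584} = \sqrt{\left(-44 - -672\right) - 14584} = \sqrt{\left(-44 + 672\right) - 14584} = \sqrt{628 - 14584} = \sqrt{-13956} = 2 i \sqrt{3489}$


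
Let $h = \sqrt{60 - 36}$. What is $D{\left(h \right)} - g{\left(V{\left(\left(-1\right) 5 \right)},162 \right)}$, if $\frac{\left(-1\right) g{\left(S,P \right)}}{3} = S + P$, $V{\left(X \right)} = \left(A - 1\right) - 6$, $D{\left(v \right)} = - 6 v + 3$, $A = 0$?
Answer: $468 - 12 \sqrt{6} \approx 438.61$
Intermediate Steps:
$h = 2 \sqrt{6}$ ($h = \sqrt{24} = 2 \sqrt{6} \approx 4.899$)
$D{\left(v \right)} = 3 - 6 v$
$V{\left(X \right)} = -7$ ($V{\left(X \right)} = \left(0 - 1\right) - 6 = -1 - 6 = -7$)
$g{\left(S,P \right)} = - 3 P - 3 S$ ($g{\left(S,P \right)} = - 3 \left(S + P\right) = - 3 \left(P + S\right) = - 3 P - 3 S$)
$D{\left(h \right)} - g{\left(V{\left(\left(-1\right) 5 \right)},162 \right)} = \left(3 - 6 \cdot 2 \sqrt{6}\right) - \left(\left(-3\right) 162 - -21\right) = \left(3 - 12 \sqrt{6}\right) - \left(-486 + 21\right) = \left(3 - 12 \sqrt{6}\right) - -465 = \left(3 - 12 \sqrt{6}\right) + 465 = 468 - 12 \sqrt{6}$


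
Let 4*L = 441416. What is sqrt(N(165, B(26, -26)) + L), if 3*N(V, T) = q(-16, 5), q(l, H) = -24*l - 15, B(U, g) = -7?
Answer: sqrt(110477) ≈ 332.38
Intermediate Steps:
q(l, H) = -15 - 24*l
L = 110354 (L = (1/4)*441416 = 110354)
N(V, T) = 123 (N(V, T) = (-15 - 24*(-16))/3 = (-15 + 384)/3 = (1/3)*369 = 123)
sqrt(N(165, B(26, -26)) + L) = sqrt(123 + 110354) = sqrt(110477)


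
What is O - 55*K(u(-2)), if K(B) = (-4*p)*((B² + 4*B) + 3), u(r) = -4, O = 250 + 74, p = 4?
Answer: 2964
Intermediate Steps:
O = 324
K(B) = -48 - 64*B - 16*B² (K(B) = (-4*4)*((B² + 4*B) + 3) = -16*(3 + B² + 4*B) = -48 - 64*B - 16*B²)
O - 55*K(u(-2)) = 324 - 55*(-48 - 64*(-4) - 16*(-4)²) = 324 - 55*(-48 + 256 - 16*16) = 324 - 55*(-48 + 256 - 256) = 324 - 55*(-48) = 324 + 2640 = 2964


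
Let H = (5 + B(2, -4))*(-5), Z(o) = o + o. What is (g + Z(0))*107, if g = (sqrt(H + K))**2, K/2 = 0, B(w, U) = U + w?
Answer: -1605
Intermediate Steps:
Z(o) = 2*o
K = 0 (K = 2*0 = 0)
H = -15 (H = (5 + (-4 + 2))*(-5) = (5 - 2)*(-5) = 3*(-5) = -15)
g = -15 (g = (sqrt(-15 + 0))**2 = (sqrt(-15))**2 = (I*sqrt(15))**2 = -15)
(g + Z(0))*107 = (-15 + 2*0)*107 = (-15 + 0)*107 = -15*107 = -1605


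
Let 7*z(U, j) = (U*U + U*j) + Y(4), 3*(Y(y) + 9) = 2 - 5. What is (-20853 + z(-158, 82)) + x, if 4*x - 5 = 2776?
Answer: -73775/4 ≈ -18444.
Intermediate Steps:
x = 2781/4 (x = 5/4 + (¼)*2776 = 5/4 + 694 = 2781/4 ≈ 695.25)
Y(y) = -10 (Y(y) = -9 + (2 - 5)/3 = -9 + (⅓)*(-3) = -9 - 1 = -10)
z(U, j) = -10/7 + U²/7 + U*j/7 (z(U, j) = ((U*U + U*j) - 10)/7 = ((U² + U*j) - 10)/7 = (-10 + U² + U*j)/7 = -10/7 + U²/7 + U*j/7)
(-20853 + z(-158, 82)) + x = (-20853 + (-10/7 + (⅐)*(-158)² + (⅐)*(-158)*82)) + 2781/4 = (-20853 + (-10/7 + (⅐)*24964 - 12956/7)) + 2781/4 = (-20853 + (-10/7 + 24964/7 - 12956/7)) + 2781/4 = (-20853 + 1714) + 2781/4 = -19139 + 2781/4 = -73775/4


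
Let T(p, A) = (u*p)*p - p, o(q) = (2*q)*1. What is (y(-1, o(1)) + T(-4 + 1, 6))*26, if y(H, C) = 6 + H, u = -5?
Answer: -962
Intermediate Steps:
o(q) = 2*q
T(p, A) = -p - 5*p**2 (T(p, A) = (-5*p)*p - p = -5*p**2 - p = -p - 5*p**2)
(y(-1, o(1)) + T(-4 + 1, 6))*26 = ((6 - 1) + (-4 + 1)*(-1 - 5*(-4 + 1)))*26 = (5 - 3*(-1 - 5*(-3)))*26 = (5 - 3*(-1 + 15))*26 = (5 - 3*14)*26 = (5 - 42)*26 = -37*26 = -962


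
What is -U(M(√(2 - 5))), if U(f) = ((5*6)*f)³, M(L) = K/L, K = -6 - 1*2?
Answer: 1536000*I*√3 ≈ 2.6604e+6*I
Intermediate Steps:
K = -8 (K = -6 - 2 = -8)
M(L) = -8/L
U(f) = 27000*f³ (U(f) = (30*f)³ = 27000*f³)
-U(M(√(2 - 5))) = -27000*(-8/√(2 - 5))³ = -27000*(-8*(-I*√3/3))³ = -27000*(-(-8)*I*√3/3)³ = -27000*(8*I*√3/3)³ = -27000*(-512*I*√3/9) = -(-1536000)*I*√3 = 1536000*I*√3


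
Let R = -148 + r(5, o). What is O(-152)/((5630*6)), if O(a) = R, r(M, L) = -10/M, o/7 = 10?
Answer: -5/1126 ≈ -0.0044405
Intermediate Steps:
o = 70 (o = 7*10 = 70)
R = -150 (R = -148 - 10/5 = -148 - 10*⅕ = -148 - 2 = -150)
O(a) = -150
O(-152)/((5630*6)) = -150/(5630*6) = -150/33780 = -150*1/33780 = -5/1126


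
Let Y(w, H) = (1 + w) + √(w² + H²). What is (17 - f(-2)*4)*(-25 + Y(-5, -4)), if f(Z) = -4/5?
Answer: -2929/5 + 101*√41/5 ≈ -456.46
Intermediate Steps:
f(Z) = -⅘ (f(Z) = -4*⅕ = -⅘)
Y(w, H) = 1 + w + √(H² + w²) (Y(w, H) = (1 + w) + √(H² + w²) = 1 + w + √(H² + w²))
(17 - f(-2)*4)*(-25 + Y(-5, -4)) = (17 - (-4)*4/5)*(-25 + (1 - 5 + √((-4)² + (-5)²))) = (17 - 1*(-16/5))*(-25 + (1 - 5 + √(16 + 25))) = (17 + 16/5)*(-25 + (1 - 5 + √41)) = 101*(-25 + (-4 + √41))/5 = 101*(-29 + √41)/5 = -2929/5 + 101*√41/5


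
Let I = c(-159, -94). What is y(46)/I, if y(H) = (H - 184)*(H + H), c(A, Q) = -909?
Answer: 4232/303 ≈ 13.967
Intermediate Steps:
I = -909
y(H) = 2*H*(-184 + H) (y(H) = (-184 + H)*(2*H) = 2*H*(-184 + H))
y(46)/I = (2*46*(-184 + 46))/(-909) = (2*46*(-138))*(-1/909) = -12696*(-1/909) = 4232/303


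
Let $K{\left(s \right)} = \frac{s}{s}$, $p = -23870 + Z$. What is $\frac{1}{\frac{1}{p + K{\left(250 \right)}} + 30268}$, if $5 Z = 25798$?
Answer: $\frac{93547}{2831480591} \approx 3.3038 \cdot 10^{-5}$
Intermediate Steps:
$Z = \frac{25798}{5}$ ($Z = \frac{1}{5} \cdot 25798 = \frac{25798}{5} \approx 5159.6$)
$p = - \frac{93552}{5}$ ($p = -23870 + \frac{25798}{5} = - \frac{93552}{5} \approx -18710.0$)
$K{\left(s \right)} = 1$
$\frac{1}{\frac{1}{p + K{\left(250 \right)}} + 30268} = \frac{1}{\frac{1}{- \frac{93552}{5} + 1} + 30268} = \frac{1}{\frac{1}{- \frac{93547}{5}} + 30268} = \frac{1}{- \frac{5}{93547} + 30268} = \frac{1}{\frac{2831480591}{93547}} = \frac{93547}{2831480591}$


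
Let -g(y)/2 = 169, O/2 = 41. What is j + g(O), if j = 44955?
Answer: 44617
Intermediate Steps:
O = 82 (O = 2*41 = 82)
g(y) = -338 (g(y) = -2*169 = -338)
j + g(O) = 44955 - 338 = 44617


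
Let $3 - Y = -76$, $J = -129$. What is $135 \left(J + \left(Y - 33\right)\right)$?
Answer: $-11205$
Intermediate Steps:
$Y = 79$ ($Y = 3 - -76 = 3 + 76 = 79$)
$135 \left(J + \left(Y - 33\right)\right) = 135 \left(-129 + \left(79 - 33\right)\right) = 135 \left(-129 + 46\right) = 135 \left(-83\right) = -11205$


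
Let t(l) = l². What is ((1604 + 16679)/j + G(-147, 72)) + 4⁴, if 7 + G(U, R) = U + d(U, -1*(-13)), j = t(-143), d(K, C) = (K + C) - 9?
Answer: -820126/20449 ≈ -40.106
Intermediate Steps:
d(K, C) = -9 + C + K (d(K, C) = (C + K) - 9 = -9 + C + K)
j = 20449 (j = (-143)² = 20449)
G(U, R) = -3 + 2*U (G(U, R) = -7 + (U + (-9 - 1*(-13) + U)) = -7 + (U + (-9 + 13 + U)) = -7 + (U + (4 + U)) = -7 + (4 + 2*U) = -3 + 2*U)
((1604 + 16679)/j + G(-147, 72)) + 4⁴ = ((1604 + 16679)/20449 + (-3 + 2*(-147))) + 4⁴ = (18283*(1/20449) + (-3 - 294)) + 256 = (18283/20449 - 297) + 256 = -6055070/20449 + 256 = -820126/20449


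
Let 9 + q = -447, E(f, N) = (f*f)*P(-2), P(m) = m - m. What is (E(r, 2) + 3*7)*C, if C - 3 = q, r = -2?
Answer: -9513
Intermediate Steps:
P(m) = 0
E(f, N) = 0 (E(f, N) = (f*f)*0 = f²*0 = 0)
q = -456 (q = -9 - 447 = -456)
C = -453 (C = 3 - 456 = -453)
(E(r, 2) + 3*7)*C = (0 + 3*7)*(-453) = (0 + 21)*(-453) = 21*(-453) = -9513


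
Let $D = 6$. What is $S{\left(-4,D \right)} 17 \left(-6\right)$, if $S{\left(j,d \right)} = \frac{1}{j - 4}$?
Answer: $\frac{51}{4} \approx 12.75$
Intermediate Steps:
$S{\left(j,d \right)} = \frac{1}{-4 + j}$
$S{\left(-4,D \right)} 17 \left(-6\right) = \frac{1}{-4 - 4} \cdot 17 \left(-6\right) = \frac{1}{-8} \cdot 17 \left(-6\right) = \left(- \frac{1}{8}\right) 17 \left(-6\right) = \left(- \frac{17}{8}\right) \left(-6\right) = \frac{51}{4}$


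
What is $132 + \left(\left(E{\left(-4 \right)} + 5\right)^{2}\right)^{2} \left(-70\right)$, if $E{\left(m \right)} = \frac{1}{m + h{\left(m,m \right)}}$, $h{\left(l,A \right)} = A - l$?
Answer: $- \frac{4544339}{128} \approx -35503.0$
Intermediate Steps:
$E{\left(m \right)} = \frac{1}{m}$ ($E{\left(m \right)} = \frac{1}{m + \left(m - m\right)} = \frac{1}{m + 0} = \frac{1}{m}$)
$132 + \left(\left(E{\left(-4 \right)} + 5\right)^{2}\right)^{2} \left(-70\right) = 132 + \left(\left(\frac{1}{-4} + 5\right)^{2}\right)^{2} \left(-70\right) = 132 + \left(\left(- \frac{1}{4} + 5\right)^{2}\right)^{2} \left(-70\right) = 132 + \left(\left(\frac{19}{4}\right)^{2}\right)^{2} \left(-70\right) = 132 + \left(\frac{361}{16}\right)^{2} \left(-70\right) = 132 + \frac{130321}{256} \left(-70\right) = 132 - \frac{4561235}{128} = - \frac{4544339}{128}$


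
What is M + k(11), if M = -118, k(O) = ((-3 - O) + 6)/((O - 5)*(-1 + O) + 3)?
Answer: -7442/63 ≈ -118.13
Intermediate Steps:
k(O) = (3 - O)/(3 + (-1 + O)*(-5 + O)) (k(O) = (3 - O)/((-5 + O)*(-1 + O) + 3) = (3 - O)/((-1 + O)*(-5 + O) + 3) = (3 - O)/(3 + (-1 + O)*(-5 + O)))
M + k(11) = -118 + (3 - 1*11)/(8 + 11² - 6*11) = -118 + (3 - 11)/(8 + 121 - 66) = -118 - 8/63 = -7442/63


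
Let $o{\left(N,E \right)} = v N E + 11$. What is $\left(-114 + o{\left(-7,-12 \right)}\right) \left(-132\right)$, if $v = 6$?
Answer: $-52932$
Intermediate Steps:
$o{\left(N,E \right)} = 11 + 6 E N$ ($o{\left(N,E \right)} = 6 N E + 11 = 6 E N + 11 = 11 + 6 E N$)
$\left(-114 + o{\left(-7,-12 \right)}\right) \left(-132\right) = \left(-114 + \left(11 + 6 \left(-12\right) \left(-7\right)\right)\right) \left(-132\right) = \left(-114 + \left(11 + 504\right)\right) \left(-132\right) = \left(-114 + 515\right) \left(-132\right) = 401 \left(-132\right) = -52932$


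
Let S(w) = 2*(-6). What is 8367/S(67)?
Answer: -2789/4 ≈ -697.25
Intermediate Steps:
S(w) = -12
8367/S(67) = 8367/(-12) = 8367*(-1/12) = -2789/4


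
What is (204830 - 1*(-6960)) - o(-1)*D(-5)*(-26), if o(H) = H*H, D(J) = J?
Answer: 211660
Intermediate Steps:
o(H) = H²
(204830 - 1*(-6960)) - o(-1)*D(-5)*(-26) = (204830 - 1*(-6960)) - (-1)²*(-5)*(-26) = (204830 + 6960) - 1*(-5)*(-26) = 211790 - (-5)*(-26) = 211790 - 1*130 = 211790 - 130 = 211660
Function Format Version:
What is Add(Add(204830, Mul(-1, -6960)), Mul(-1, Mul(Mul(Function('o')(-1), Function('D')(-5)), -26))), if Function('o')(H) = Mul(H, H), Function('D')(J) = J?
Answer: 211660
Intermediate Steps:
Function('o')(H) = Pow(H, 2)
Add(Add(204830, Mul(-1, -6960)), Mul(-1, Mul(Mul(Function('o')(-1), Function('D')(-5)), -26))) = Add(Add(204830, Mul(-1, -6960)), Mul(-1, Mul(Mul(Pow(-1, 2), -5), -26))) = Add(Add(204830, 6960), Mul(-1, Mul(Mul(1, -5), -26))) = Add(211790, Mul(-1, Mul(-5, -26))) = Add(211790, Mul(-1, 130)) = Add(211790, -130) = 211660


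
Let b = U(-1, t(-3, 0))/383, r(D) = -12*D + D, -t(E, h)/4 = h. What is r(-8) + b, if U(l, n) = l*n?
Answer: 88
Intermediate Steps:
t(E, h) = -4*h
r(D) = -11*D
b = 0 (b = -(-4)*0/383 = -1*0*(1/383) = 0*(1/383) = 0)
r(-8) + b = -11*(-8) + 0 = 88 + 0 = 88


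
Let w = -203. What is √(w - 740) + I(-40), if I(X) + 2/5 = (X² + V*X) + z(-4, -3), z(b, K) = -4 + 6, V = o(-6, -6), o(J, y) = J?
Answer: 9208/5 + I*√943 ≈ 1841.6 + 30.708*I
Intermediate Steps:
V = -6
z(b, K) = 2
I(X) = 8/5 + X² - 6*X (I(X) = -⅖ + ((X² - 6*X) + 2) = -⅖ + (2 + X² - 6*X) = 8/5 + X² - 6*X)
√(w - 740) + I(-40) = √(-203 - 740) + (8/5 + (-40)² - 6*(-40)) = √(-943) + (8/5 + 1600 + 240) = I*√943 + 9208/5 = 9208/5 + I*√943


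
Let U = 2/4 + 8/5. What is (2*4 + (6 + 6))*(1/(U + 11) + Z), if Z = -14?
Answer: -36480/131 ≈ -278.47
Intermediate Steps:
U = 21/10 (U = 2*(1/4) + 8*(1/5) = 1/2 + 8/5 = 21/10 ≈ 2.1000)
(2*4 + (6 + 6))*(1/(U + 11) + Z) = (2*4 + (6 + 6))*(1/(21/10 + 11) - 14) = (8 + 12)*(1/(131/10) - 14) = 20*(10/131 - 14) = 20*(-1824/131) = -36480/131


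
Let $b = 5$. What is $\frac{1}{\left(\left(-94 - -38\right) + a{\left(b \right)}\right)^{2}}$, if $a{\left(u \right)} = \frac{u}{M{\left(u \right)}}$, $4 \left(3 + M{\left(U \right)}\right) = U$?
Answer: $\frac{49}{169744} \approx 0.00028867$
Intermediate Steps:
$M{\left(U \right)} = -3 + \frac{U}{4}$
$a{\left(u \right)} = \frac{u}{-3 + \frac{u}{4}}$
$\frac{1}{\left(\left(-94 - -38\right) + a{\left(b \right)}\right)^{2}} = \frac{1}{\left(\left(-94 - -38\right) + 4 \cdot 5 \frac{1}{-12 + 5}\right)^{2}} = \frac{1}{\left(\left(-94 + 38\right) + 4 \cdot 5 \frac{1}{-7}\right)^{2}} = \frac{1}{\left(-56 + 4 \cdot 5 \left(- \frac{1}{7}\right)\right)^{2}} = \frac{1}{\left(-56 - \frac{20}{7}\right)^{2}} = \frac{1}{\left(- \frac{412}{7}\right)^{2}} = \frac{1}{\frac{169744}{49}} = \frac{49}{169744}$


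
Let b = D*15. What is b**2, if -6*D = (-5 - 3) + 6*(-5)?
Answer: 9025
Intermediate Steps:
D = 19/3 (D = -((-5 - 3) + 6*(-5))/6 = -(-8 - 30)/6 = -1/6*(-38) = 19/3 ≈ 6.3333)
b = 95 (b = (19/3)*15 = 95)
b**2 = 95**2 = 9025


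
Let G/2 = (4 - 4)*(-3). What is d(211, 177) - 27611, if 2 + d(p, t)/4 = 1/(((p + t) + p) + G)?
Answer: -16543777/599 ≈ -27619.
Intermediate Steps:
G = 0 (G = 2*((4 - 4)*(-3)) = 2*(0*(-3)) = 2*0 = 0)
d(p, t) = -8 + 4/(t + 2*p) (d(p, t) = -8 + 4/(((p + t) + p) + 0) = -8 + 4/((t + 2*p) + 0) = -8 + 4/(t + 2*p))
d(211, 177) - 27611 = 4*(1 - 4*211 - 2*177)/(177 + 2*211) - 27611 = 4*(1 - 844 - 354)/(177 + 422) - 27611 = 4*(-1197)/599 - 27611 = 4*(1/599)*(-1197) - 27611 = -4788/599 - 27611 = -16543777/599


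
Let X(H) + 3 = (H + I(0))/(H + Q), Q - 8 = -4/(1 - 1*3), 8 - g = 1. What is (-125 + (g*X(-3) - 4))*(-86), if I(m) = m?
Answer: 13158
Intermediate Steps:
g = 7 (g = 8 - 1*1 = 8 - 1 = 7)
Q = 10 (Q = 8 - 4/(1 - 1*3) = 8 - 4/(1 - 3) = 8 - 4/(-2) = 8 - 4*(-½) = 8 + 2 = 10)
X(H) = -3 + H/(10 + H) (X(H) = -3 + (H + 0)/(H + 10) = -3 + H/(10 + H))
(-125 + (g*X(-3) - 4))*(-86) = (-125 + (7*(2*(-15 - 1*(-3))/(10 - 3)) - 4))*(-86) = (-125 + (7*(2*(-15 + 3)/7) - 4))*(-86) = (-125 + (7*(2*(⅐)*(-12)) - 4))*(-86) = (-125 + (7*(-24/7) - 4))*(-86) = (-125 + (-24 - 4))*(-86) = (-125 - 28)*(-86) = -153*(-86) = 13158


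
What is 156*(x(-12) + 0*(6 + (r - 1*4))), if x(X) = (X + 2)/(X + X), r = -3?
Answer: 65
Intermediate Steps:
x(X) = (2 + X)/(2*X) (x(X) = (2 + X)/((2*X)) = (2 + X)*(1/(2*X)) = (2 + X)/(2*X))
156*(x(-12) + 0*(6 + (r - 1*4))) = 156*((½)*(2 - 12)/(-12) + 0*(6 + (-3 - 1*4))) = 156*((½)*(-1/12)*(-10) + 0*(6 + (-3 - 4))) = 156*(5/12 + 0*(6 - 7)) = 156*(5/12 + 0*(-1)) = 156*(5/12 + 0) = 156*(5/12) = 65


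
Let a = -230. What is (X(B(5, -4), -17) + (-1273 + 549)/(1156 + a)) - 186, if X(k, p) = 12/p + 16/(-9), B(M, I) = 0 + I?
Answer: -13407380/70839 ≈ -189.27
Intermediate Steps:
B(M, I) = I
X(k, p) = -16/9 + 12/p (X(k, p) = 12/p + 16*(-1/9) = 12/p - 16/9 = -16/9 + 12/p)
(X(B(5, -4), -17) + (-1273 + 549)/(1156 + a)) - 186 = ((-16/9 + 12/(-17)) + (-1273 + 549)/(1156 - 230)) - 186 = ((-16/9 + 12*(-1/17)) - 724/926) - 186 = ((-16/9 - 12/17) - 724*1/926) - 186 = (-380/153 - 362/463) - 186 = -231326/70839 - 186 = -13407380/70839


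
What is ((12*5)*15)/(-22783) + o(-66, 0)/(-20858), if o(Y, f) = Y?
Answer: -8634261/237603907 ≈ -0.036339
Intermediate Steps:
((12*5)*15)/(-22783) + o(-66, 0)/(-20858) = ((12*5)*15)/(-22783) - 66/(-20858) = (60*15)*(-1/22783) - 66*(-1/20858) = 900*(-1/22783) + 33/10429 = -900/22783 + 33/10429 = -8634261/237603907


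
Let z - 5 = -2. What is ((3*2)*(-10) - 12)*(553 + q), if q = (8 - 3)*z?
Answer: -40896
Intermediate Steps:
z = 3 (z = 5 - 2 = 3)
q = 15 (q = (8 - 3)*3 = 5*3 = 15)
((3*2)*(-10) - 12)*(553 + q) = ((3*2)*(-10) - 12)*(553 + 15) = (6*(-10) - 12)*568 = (-60 - 12)*568 = -72*568 = -40896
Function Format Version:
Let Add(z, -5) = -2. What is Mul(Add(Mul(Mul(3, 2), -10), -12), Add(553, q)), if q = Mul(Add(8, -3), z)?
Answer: -40896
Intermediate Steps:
z = 3 (z = Add(5, -2) = 3)
q = 15 (q = Mul(Add(8, -3), 3) = Mul(5, 3) = 15)
Mul(Add(Mul(Mul(3, 2), -10), -12), Add(553, q)) = Mul(Add(Mul(Mul(3, 2), -10), -12), Add(553, 15)) = Mul(Add(Mul(6, -10), -12), 568) = Mul(Add(-60, -12), 568) = Mul(-72, 568) = -40896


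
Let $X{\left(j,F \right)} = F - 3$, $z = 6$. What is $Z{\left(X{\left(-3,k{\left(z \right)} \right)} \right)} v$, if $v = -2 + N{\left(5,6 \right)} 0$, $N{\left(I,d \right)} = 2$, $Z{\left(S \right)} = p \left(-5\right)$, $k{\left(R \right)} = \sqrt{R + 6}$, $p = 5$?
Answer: $50$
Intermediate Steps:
$k{\left(R \right)} = \sqrt{6 + R}$
$X{\left(j,F \right)} = -3 + F$ ($X{\left(j,F \right)} = F - 3 = -3 + F$)
$Z{\left(S \right)} = -25$ ($Z{\left(S \right)} = 5 \left(-5\right) = -25$)
$v = -2$ ($v = -2 + 2 \cdot 0 = -2 + 0 = -2$)
$Z{\left(X{\left(-3,k{\left(z \right)} \right)} \right)} v = \left(-25\right) \left(-2\right) = 50$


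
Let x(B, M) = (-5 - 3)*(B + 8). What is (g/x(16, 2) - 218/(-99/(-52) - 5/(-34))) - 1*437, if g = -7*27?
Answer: -62925333/116032 ≈ -542.31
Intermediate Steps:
x(B, M) = -64 - 8*B (x(B, M) = -8*(8 + B) = -64 - 8*B)
g = -189
(g/x(16, 2) - 218/(-99/(-52) - 5/(-34))) - 1*437 = (-189/(-64 - 8*16) - 218/(-99/(-52) - 5/(-34))) - 1*437 = (-189/(-64 - 128) - 218/(-99*(-1/52) - 5*(-1/34))) - 437 = (-189/(-192) - 218/(99/52 + 5/34)) - 437 = (-189*(-1/192) - 218/1813/884) - 437 = (63/64 - 218*884/1813) - 437 = (63/64 - 192712/1813) - 437 = -12219349/116032 - 437 = -62925333/116032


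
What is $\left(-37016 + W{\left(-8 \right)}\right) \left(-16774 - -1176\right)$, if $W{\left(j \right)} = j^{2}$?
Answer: $576377296$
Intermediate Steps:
$\left(-37016 + W{\left(-8 \right)}\right) \left(-16774 - -1176\right) = \left(-37016 + \left(-8\right)^{2}\right) \left(-16774 - -1176\right) = \left(-37016 + 64\right) \left(-16774 + 1176\right) = \left(-36952\right) \left(-15598\right) = 576377296$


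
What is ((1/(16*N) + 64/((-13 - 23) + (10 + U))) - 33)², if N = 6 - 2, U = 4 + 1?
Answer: 2345174329/1806336 ≈ 1298.3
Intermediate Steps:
U = 5
N = 4
((1/(16*N) + 64/((-13 - 23) + (10 + U))) - 33)² = ((1/(16*4) + 64/((-13 - 23) + (10 + 5))) - 33)² = (((1/16)*(¼) + 64/(-36 + 15)) - 33)² = ((1/64 + 64/(-21)) - 33)² = ((1/64 + 64*(-1/21)) - 33)² = ((1/64 - 64/21) - 33)² = (-4075/1344 - 33)² = (-48427/1344)² = 2345174329/1806336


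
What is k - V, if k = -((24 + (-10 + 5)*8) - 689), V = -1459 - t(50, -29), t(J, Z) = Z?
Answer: 2135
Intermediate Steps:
V = -1430 (V = -1459 - 1*(-29) = -1459 + 29 = -1430)
k = 705 (k = -((24 - 5*8) - 689) = -((24 - 40) - 689) = -(-16 - 689) = -1*(-705) = 705)
k - V = 705 - 1*(-1430) = 705 + 1430 = 2135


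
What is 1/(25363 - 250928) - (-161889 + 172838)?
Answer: -2469711186/225565 ≈ -10949.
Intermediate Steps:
1/(25363 - 250928) - (-161889 + 172838) = 1/(-225565) - 1*10949 = -1/225565 - 10949 = -2469711186/225565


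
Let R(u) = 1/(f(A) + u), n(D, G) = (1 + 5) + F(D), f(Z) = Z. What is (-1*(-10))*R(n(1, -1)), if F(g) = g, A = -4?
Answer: 10/3 ≈ 3.3333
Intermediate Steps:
n(D, G) = 6 + D (n(D, G) = (1 + 5) + D = 6 + D)
R(u) = 1/(-4 + u)
(-1*(-10))*R(n(1, -1)) = (-1*(-10))/(-4 + (6 + 1)) = 10/(-4 + 7) = 10/3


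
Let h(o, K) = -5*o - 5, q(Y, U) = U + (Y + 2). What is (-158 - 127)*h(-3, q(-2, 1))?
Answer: -2850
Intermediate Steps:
q(Y, U) = 2 + U + Y (q(Y, U) = U + (2 + Y) = 2 + U + Y)
h(o, K) = -5 - 5*o
(-158 - 127)*h(-3, q(-2, 1)) = (-158 - 127)*(-5 - 5*(-3)) = -285*(-5 + 15) = -285*10 = -2850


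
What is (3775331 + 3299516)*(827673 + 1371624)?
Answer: 15559689782559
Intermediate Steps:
(3775331 + 3299516)*(827673 + 1371624) = 7074847*2199297 = 15559689782559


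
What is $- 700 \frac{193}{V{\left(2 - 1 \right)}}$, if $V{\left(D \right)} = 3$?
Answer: $- \frac{135100}{3} \approx -45033.0$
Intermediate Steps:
$- 700 \frac{193}{V{\left(2 - 1 \right)}} = - 700 \cdot \frac{193}{3} = - 700 \cdot 193 \cdot \frac{1}{3} = \left(-700\right) \frac{193}{3} = - \frac{135100}{3}$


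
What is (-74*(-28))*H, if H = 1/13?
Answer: 2072/13 ≈ 159.38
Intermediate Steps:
H = 1/13 ≈ 0.076923
(-74*(-28))*H = -74*(-28)*(1/13) = 2072*(1/13) = 2072/13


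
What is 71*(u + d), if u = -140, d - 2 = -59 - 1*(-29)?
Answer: -11928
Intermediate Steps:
d = -28 (d = 2 + (-59 - 1*(-29)) = 2 + (-59 + 29) = 2 - 30 = -28)
71*(u + d) = 71*(-140 - 28) = 71*(-168) = -11928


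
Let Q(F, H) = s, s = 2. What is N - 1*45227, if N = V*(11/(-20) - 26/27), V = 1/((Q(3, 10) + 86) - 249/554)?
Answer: -592284425179/13095810 ≈ -45227.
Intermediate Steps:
Q(F, H) = 2
V = 554/48503 (V = 1/((2 + 86) - 249/554) = 1/(88 - 249*1/554) = 1/(88 - 249/554) = 1/(48503/554) = 554/48503 ≈ 0.011422)
N = -226309/13095810 (N = 554*(11/(-20) - 26/27)/48503 = 554*(11*(-1/20) - 26*1/27)/48503 = 554*(-11/20 - 26/27)/48503 = (554/48503)*(-817/540) = -226309/13095810 ≈ -0.017281)
N - 1*45227 = -226309/13095810 - 1*45227 = -226309/13095810 - 45227 = -592284425179/13095810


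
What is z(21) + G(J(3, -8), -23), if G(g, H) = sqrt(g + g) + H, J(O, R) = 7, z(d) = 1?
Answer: -22 + sqrt(14) ≈ -18.258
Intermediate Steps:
G(g, H) = H + sqrt(2)*sqrt(g) (G(g, H) = sqrt(2*g) + H = sqrt(2)*sqrt(g) + H = H + sqrt(2)*sqrt(g))
z(21) + G(J(3, -8), -23) = 1 + (-23 + sqrt(2)*sqrt(7)) = 1 + (-23 + sqrt(14)) = -22 + sqrt(14)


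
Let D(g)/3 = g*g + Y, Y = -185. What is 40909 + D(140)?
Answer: 99154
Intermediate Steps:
D(g) = -555 + 3*g² (D(g) = 3*(g*g - 185) = 3*(g² - 185) = 3*(-185 + g²) = -555 + 3*g²)
40909 + D(140) = 40909 + (-555 + 3*140²) = 40909 + (-555 + 3*19600) = 40909 + (-555 + 58800) = 40909 + 58245 = 99154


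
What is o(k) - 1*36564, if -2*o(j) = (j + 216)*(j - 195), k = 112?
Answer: -22952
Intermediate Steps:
o(j) = -(-195 + j)*(216 + j)/2 (o(j) = -(j + 216)*(j - 195)/2 = -(216 + j)*(-195 + j)/2 = -(-195 + j)*(216 + j)/2)
o(k) - 1*36564 = (21060 - 21/2*112 - ½*112²) - 1*36564 = (21060 - 1176 - ½*12544) - 36564 = (21060 - 1176 - 6272) - 36564 = 13612 - 36564 = -22952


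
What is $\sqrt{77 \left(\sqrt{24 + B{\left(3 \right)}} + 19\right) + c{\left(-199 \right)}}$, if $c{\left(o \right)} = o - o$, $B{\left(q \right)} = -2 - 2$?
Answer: $\sqrt{1463 + 154 \sqrt{5}} \approx 42.513$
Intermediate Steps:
$B{\left(q \right)} = -4$
$c{\left(o \right)} = 0$
$\sqrt{77 \left(\sqrt{24 + B{\left(3 \right)}} + 19\right) + c{\left(-199 \right)}} = \sqrt{77 \left(\sqrt{24 - 4} + 19\right) + 0} = \sqrt{77 \left(\sqrt{20} + 19\right) + 0} = \sqrt{77 \left(2 \sqrt{5} + 19\right) + 0} = \sqrt{77 \left(19 + 2 \sqrt{5}\right) + 0} = \sqrt{\left(1463 + 154 \sqrt{5}\right) + 0} = \sqrt{1463 + 154 \sqrt{5}}$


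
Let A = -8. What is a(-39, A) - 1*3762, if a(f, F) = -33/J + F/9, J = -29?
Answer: -981817/261 ≈ -3761.8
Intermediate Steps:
a(f, F) = 33/29 + F/9 (a(f, F) = -33/(-29) + F/9 = -33*(-1/29) + F*(⅑) = 33/29 + F/9)
a(-39, A) - 1*3762 = (33/29 + (⅑)*(-8)) - 1*3762 = (33/29 - 8/9) - 3762 = 65/261 - 3762 = -981817/261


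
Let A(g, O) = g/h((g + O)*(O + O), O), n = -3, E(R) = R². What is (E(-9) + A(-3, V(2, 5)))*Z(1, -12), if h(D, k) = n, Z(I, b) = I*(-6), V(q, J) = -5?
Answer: -492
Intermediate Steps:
Z(I, b) = -6*I
h(D, k) = -3
A(g, O) = -g/3 (A(g, O) = g/(-3) = g*(-⅓) = -g/3)
(E(-9) + A(-3, V(2, 5)))*Z(1, -12) = ((-9)² - ⅓*(-3))*(-6*1) = (81 + 1)*(-6) = 82*(-6) = -492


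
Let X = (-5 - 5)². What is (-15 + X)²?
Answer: 7225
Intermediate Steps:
X = 100 (X = (-10)² = 100)
(-15 + X)² = (-15 + 100)² = 85² = 7225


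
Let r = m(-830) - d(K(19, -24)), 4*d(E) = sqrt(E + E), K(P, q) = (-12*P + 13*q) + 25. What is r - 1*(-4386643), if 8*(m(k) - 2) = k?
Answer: 17546165/4 - I*sqrt(1030)/4 ≈ 4.3865e+6 - 8.0234*I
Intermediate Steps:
K(P, q) = 25 - 12*P + 13*q
m(k) = 2 + k/8
d(E) = sqrt(2)*sqrt(E)/4 (d(E) = sqrt(E + E)/4 = sqrt(2*E)/4 = (sqrt(2)*sqrt(E))/4 = sqrt(2)*sqrt(E)/4)
r = -407/4 - I*sqrt(1030)/4 (r = (2 + (1/8)*(-830)) - sqrt(2)*sqrt(25 - 12*19 + 13*(-24))/4 = (2 - 415/4) - sqrt(2)*sqrt(25 - 228 - 312)/4 = -407/4 - sqrt(2)*sqrt(-515)/4 = -407/4 - sqrt(2)*I*sqrt(515)/4 = -407/4 - I*sqrt(1030)/4 ≈ -101.75 - 8.0234*I)
r - 1*(-4386643) = (-407/4 - I*sqrt(1030)/4) - 1*(-4386643) = (-407/4 - I*sqrt(1030)/4) + 4386643 = 17546165/4 - I*sqrt(1030)/4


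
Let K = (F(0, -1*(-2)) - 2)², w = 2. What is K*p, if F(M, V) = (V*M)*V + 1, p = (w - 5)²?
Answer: 9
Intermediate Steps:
p = 9 (p = (2 - 5)² = (-3)² = 9)
F(M, V) = 1 + M*V² (F(M, V) = (M*V)*V + 1 = M*V² + 1 = 1 + M*V²)
K = 1 (K = ((1 + 0*(-1*(-2))²) - 2)² = ((1 + 0*2²) - 2)² = ((1 + 0*4) - 2)² = ((1 + 0) - 2)² = (1 - 2)² = (-1)² = 1)
K*p = 1*9 = 9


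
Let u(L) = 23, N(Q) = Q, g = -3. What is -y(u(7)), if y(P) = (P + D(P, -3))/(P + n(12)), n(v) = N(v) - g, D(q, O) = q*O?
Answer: 23/19 ≈ 1.2105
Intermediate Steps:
D(q, O) = O*q
n(v) = 3 + v (n(v) = v - 1*(-3) = v + 3 = 3 + v)
y(P) = -2*P/(15 + P) (y(P) = (P - 3*P)/(P + (3 + 12)) = (-2*P)/(P + 15) = (-2*P)/(15 + P) = -2*P/(15 + P))
-y(u(7)) = -(-2)*23/(15 + 23) = -(-2)*23/38 = -1*(-23/19) = 23/19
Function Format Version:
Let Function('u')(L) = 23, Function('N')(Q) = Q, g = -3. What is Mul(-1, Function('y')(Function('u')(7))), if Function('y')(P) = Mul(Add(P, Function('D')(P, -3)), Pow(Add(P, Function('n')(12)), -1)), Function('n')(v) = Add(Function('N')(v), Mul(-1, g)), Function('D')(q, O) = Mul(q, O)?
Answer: Rational(23, 19) ≈ 1.2105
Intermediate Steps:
Function('D')(q, O) = Mul(O, q)
Function('n')(v) = Add(3, v) (Function('n')(v) = Add(v, Mul(-1, -3)) = Add(v, 3) = Add(3, v))
Function('y')(P) = Mul(-2, P, Pow(Add(15, P), -1)) (Function('y')(P) = Mul(Add(P, Mul(-3, P)), Pow(Add(P, Add(3, 12)), -1)) = Mul(Mul(-2, P), Pow(Add(P, 15), -1)) = Mul(Mul(-2, P), Pow(Add(15, P), -1)) = Mul(-2, P, Pow(Add(15, P), -1)))
Mul(-1, Function('y')(Function('u')(7))) = Mul(-1, Mul(-2, 23, Pow(Add(15, 23), -1))) = Mul(-1, Mul(-2, 23, Pow(38, -1))) = Mul(-1, Mul(-2, 23, Rational(1, 38))) = Mul(-1, Rational(-23, 19)) = Rational(23, 19)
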